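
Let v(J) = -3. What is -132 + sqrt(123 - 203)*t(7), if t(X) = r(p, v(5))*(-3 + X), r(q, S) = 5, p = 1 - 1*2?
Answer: -132 + 80*I*sqrt(5) ≈ -132.0 + 178.89*I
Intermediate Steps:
p = -1 (p = 1 - 2 = -1)
t(X) = -15 + 5*X (t(X) = 5*(-3 + X) = -15 + 5*X)
-132 + sqrt(123 - 203)*t(7) = -132 + sqrt(123 - 203)*(-15 + 5*7) = -132 + sqrt(-80)*(-15 + 35) = -132 + (4*I*sqrt(5))*20 = -132 + 80*I*sqrt(5)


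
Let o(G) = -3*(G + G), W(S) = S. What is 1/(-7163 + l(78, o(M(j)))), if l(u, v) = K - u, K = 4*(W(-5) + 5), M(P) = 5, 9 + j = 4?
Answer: -1/7241 ≈ -0.00013810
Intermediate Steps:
j = -5 (j = -9 + 4 = -5)
K = 0 (K = 4*(-5 + 5) = 4*0 = 0)
o(G) = -6*G
l(u, v) = -u (l(u, v) = 0 - u = -u)
1/(-7163 + l(78, o(M(j)))) = 1/(-7163 - 1*78) = 1/(-7163 - 78) = 1/(-7241) = -1/7241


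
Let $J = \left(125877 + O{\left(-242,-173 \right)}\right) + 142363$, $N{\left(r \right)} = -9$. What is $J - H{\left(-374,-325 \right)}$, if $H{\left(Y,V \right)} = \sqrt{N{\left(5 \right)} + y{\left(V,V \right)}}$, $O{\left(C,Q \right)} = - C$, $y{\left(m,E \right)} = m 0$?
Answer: $268482 - 3 i \approx 2.6848 \cdot 10^{5} - 3.0 i$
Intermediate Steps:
$y{\left(m,E \right)} = 0$
$H{\left(Y,V \right)} = 3 i$ ($H{\left(Y,V \right)} = \sqrt{-9 + 0} = \sqrt{-9} = 3 i$)
$J = 268482$ ($J = \left(125877 - -242\right) + 142363 = \left(125877 + 242\right) + 142363 = 126119 + 142363 = 268482$)
$J - H{\left(-374,-325 \right)} = 268482 - 3 i$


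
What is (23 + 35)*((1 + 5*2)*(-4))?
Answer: -2552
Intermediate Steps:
(23 + 35)*((1 + 5*2)*(-4)) = 58*((1 + 10)*(-4)) = 58*(11*(-4)) = 58*(-44) = -2552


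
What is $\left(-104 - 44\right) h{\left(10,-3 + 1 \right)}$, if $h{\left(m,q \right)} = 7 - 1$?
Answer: $-888$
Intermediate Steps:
$h{\left(m,q \right)} = 6$ ($h{\left(m,q \right)} = 7 - 1 = 6$)
$\left(-104 - 44\right) h{\left(10,-3 + 1 \right)} = \left(-104 - 44\right) 6 = \left(-148\right) 6 = -888$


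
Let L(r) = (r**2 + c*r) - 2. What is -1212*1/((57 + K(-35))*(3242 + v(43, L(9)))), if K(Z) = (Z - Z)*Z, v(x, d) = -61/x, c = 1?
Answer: -17372/2647555 ≈ -0.0065615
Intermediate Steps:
L(r) = -2 + r + r**2 (L(r) = (r**2 + 1*r) - 2 = (r**2 + r) - 2 = (r + r**2) - 2 = -2 + r + r**2)
K(Z) = 0 (K(Z) = 0*Z = 0)
-1212*1/((57 + K(-35))*(3242 + v(43, L(9)))) = -1212*1/((57 + 0)*(3242 - 61/43)) = -1212*1/(57*(3242 - 61*1/43)) = -1212*1/(57*(3242 - 61/43)) = -1212/((139345/43)*57) = -1212/7942665/43 = -1212*43/7942665 = -17372/2647555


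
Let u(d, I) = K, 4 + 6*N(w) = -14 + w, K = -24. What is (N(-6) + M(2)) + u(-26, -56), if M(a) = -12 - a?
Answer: -42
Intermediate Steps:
N(w) = -3 + w/6 (N(w) = -⅔ + (-14 + w)/6 = -⅔ + (-7/3 + w/6) = -3 + w/6)
u(d, I) = -24
(N(-6) + M(2)) + u(-26, -56) = ((-3 + (⅙)*(-6)) + (-12 - 1*2)) - 24 = ((-3 - 1) + (-12 - 2)) - 24 = (-4 - 14) - 24 = -18 - 24 = -42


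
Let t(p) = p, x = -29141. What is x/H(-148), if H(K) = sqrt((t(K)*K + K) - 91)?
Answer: -4163*sqrt(21665)/3095 ≈ -197.98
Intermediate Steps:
H(K) = sqrt(-91 + K + K**2) (H(K) = sqrt((K*K + K) - 91) = sqrt((K**2 + K) - 91) = sqrt((K + K**2) - 91) = sqrt(-91 + K + K**2))
x/H(-148) = -29141/sqrt(-91 - 148 + (-148)**2) = -29141/sqrt(-91 - 148 + 21904) = -29141*sqrt(21665)/21665 = -4163*sqrt(21665)/3095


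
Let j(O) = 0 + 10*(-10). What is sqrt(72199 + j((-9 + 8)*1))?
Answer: 3*sqrt(8011) ≈ 268.51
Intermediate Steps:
j(O) = -100 (j(O) = 0 - 100 = -100)
sqrt(72199 + j((-9 + 8)*1)) = sqrt(72199 - 100) = sqrt(72099) = 3*sqrt(8011)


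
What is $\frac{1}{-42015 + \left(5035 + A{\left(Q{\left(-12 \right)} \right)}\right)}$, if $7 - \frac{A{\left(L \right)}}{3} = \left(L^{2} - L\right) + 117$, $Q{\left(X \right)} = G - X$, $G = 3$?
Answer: $- \frac{1}{37940} \approx -2.6357 \cdot 10^{-5}$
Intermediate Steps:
$Q{\left(X \right)} = 3 - X$
$A{\left(L \right)} = -330 - 3 L^{2} + 3 L$ ($A{\left(L \right)} = 21 - 3 \left(\left(L^{2} - L\right) + 117\right) = 21 - 3 \left(117 + L^{2} - L\right) = 21 - \left(351 - 3 L + 3 L^{2}\right) = -330 - 3 L^{2} + 3 L$)
$\frac{1}{-42015 + \left(5035 + A{\left(Q{\left(-12 \right)} \right)}\right)} = \frac{1}{-42015 - \left(-4705 - 3 \left(3 - -12\right) + 3 \left(3 - -12\right)^{2}\right)} = \frac{1}{-42015 - \left(-4705 - 3 \left(3 + 12\right) + 3 \left(3 + 12\right)^{2}\right)} = \frac{1}{-42015 + \left(5035 - \left(285 + 675\right)\right)} = \frac{1}{-42015 + \left(5035 - 960\right)} = \frac{1}{-42015 + 4075} = \frac{1}{-37940} = - \frac{1}{37940}$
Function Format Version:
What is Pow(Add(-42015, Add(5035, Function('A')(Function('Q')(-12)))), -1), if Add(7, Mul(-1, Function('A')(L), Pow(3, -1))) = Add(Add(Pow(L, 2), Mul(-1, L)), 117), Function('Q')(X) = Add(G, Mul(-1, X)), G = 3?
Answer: Rational(-1, 37940) ≈ -2.6357e-5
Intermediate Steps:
Function('Q')(X) = Add(3, Mul(-1, X))
Function('A')(L) = Add(-330, Mul(-3, Pow(L, 2)), Mul(3, L)) (Function('A')(L) = Add(21, Mul(-3, Add(Add(Pow(L, 2), Mul(-1, L)), 117))) = Add(21, Mul(-3, Add(117, Pow(L, 2), Mul(-1, L)))) = Add(21, Add(-351, Mul(-3, Pow(L, 2)), Mul(3, L))) = Add(-330, Mul(-3, Pow(L, 2)), Mul(3, L)))
Pow(Add(-42015, Add(5035, Function('A')(Function('Q')(-12)))), -1) = Pow(Add(-42015, Add(5035, Add(-330, Mul(-3, Pow(Add(3, Mul(-1, -12)), 2)), Mul(3, Add(3, Mul(-1, -12)))))), -1) = Pow(Add(-42015, Add(5035, Add(-330, Mul(-3, Pow(Add(3, 12), 2)), Mul(3, Add(3, 12))))), -1) = Pow(Add(-42015, Add(5035, Add(-330, Mul(-3, Pow(15, 2)), Mul(3, 15)))), -1) = Pow(Add(-42015, Add(5035, Add(-330, Mul(-3, 225), 45))), -1) = Pow(Add(-42015, Add(5035, Add(-330, -675, 45))), -1) = Pow(Add(-42015, Add(5035, -960)), -1) = Pow(Add(-42015, 4075), -1) = Pow(-37940, -1) = Rational(-1, 37940)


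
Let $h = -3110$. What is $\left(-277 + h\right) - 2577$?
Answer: $-5964$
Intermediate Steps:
$\left(-277 + h\right) - 2577 = \left(-277 - 3110\right) - 2577 = -3387 - 2577 = -5964$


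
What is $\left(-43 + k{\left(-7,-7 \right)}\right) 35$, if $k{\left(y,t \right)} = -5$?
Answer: $-1680$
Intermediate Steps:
$\left(-43 + k{\left(-7,-7 \right)}\right) 35 = \left(-43 - 5\right) 35 = \left(-48\right) 35 = -1680$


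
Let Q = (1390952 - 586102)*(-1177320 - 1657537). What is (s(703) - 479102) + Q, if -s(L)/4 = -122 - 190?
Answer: -2281635134304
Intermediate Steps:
s(L) = 1248 (s(L) = -4*(-122 - 190) = -4*(-312) = 1248)
Q = -2281634656450 (Q = 804850*(-2834857) = -2281634656450)
(s(703) - 479102) + Q = (1248 - 479102) - 2281634656450 = -477854 - 2281634656450 = -2281635134304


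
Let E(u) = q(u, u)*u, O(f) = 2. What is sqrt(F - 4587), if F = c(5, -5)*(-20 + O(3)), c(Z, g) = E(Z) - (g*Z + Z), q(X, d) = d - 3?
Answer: I*sqrt(5127) ≈ 71.603*I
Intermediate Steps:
q(X, d) = -3 + d
E(u) = u*(-3 + u) (E(u) = (-3 + u)*u = u*(-3 + u))
c(Z, g) = -Z + Z*(-3 + Z) - Z*g (c(Z, g) = Z*(-3 + Z) - (g*Z + Z) = Z*(-3 + Z) - (Z*g + Z) = Z*(-3 + Z) - (Z + Z*g) = Z*(-3 + Z) + (-Z - Z*g) = -Z + Z*(-3 + Z) - Z*g)
F = -540 (F = (5*(-4 + 5 - 1*(-5)))*(-20 + 2) = (5*(-4 + 5 + 5))*(-18) = (5*6)*(-18) = 30*(-18) = -540)
sqrt(F - 4587) = sqrt(-540 - 4587) = sqrt(-5127) = I*sqrt(5127)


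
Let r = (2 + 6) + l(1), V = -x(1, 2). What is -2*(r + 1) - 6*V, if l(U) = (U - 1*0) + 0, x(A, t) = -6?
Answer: -56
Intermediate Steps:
V = 6 (V = -1*(-6) = 6)
l(U) = U (l(U) = (U + 0) + 0 = U + 0 = U)
r = 9 (r = (2 + 6) + 1 = 8 + 1 = 9)
-2*(r + 1) - 6*V = -2*(9 + 1) - 6*6 = -2*10 - 36 = -20 - 36 = -56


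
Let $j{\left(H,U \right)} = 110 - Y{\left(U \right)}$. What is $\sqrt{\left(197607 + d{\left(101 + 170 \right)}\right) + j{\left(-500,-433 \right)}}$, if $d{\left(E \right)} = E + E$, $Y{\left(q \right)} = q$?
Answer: $2 \sqrt{49673} \approx 445.75$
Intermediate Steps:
$j{\left(H,U \right)} = 110 - U$
$d{\left(E \right)} = 2 E$
$\sqrt{\left(197607 + d{\left(101 + 170 \right)}\right) + j{\left(-500,-433 \right)}} = \sqrt{\left(197607 + 2 \left(101 + 170\right)\right) + \left(110 - -433\right)} = \sqrt{\left(197607 + 2 \cdot 271\right) + \left(110 + 433\right)} = \sqrt{\left(197607 + 542\right) + 543} = \sqrt{198149 + 543} = \sqrt{198692} = 2 \sqrt{49673}$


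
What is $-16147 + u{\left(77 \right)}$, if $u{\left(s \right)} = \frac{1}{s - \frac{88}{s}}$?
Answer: $- \frac{8574050}{531} \approx -16147.0$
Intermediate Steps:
$-16147 + u{\left(77 \right)} = -16147 + \frac{77}{-88 + 77^{2}} = -16147 + \frac{77}{-88 + 5929} = -16147 + \frac{77}{5841} = -16147 + 77 \cdot \frac{1}{5841} = -16147 + \frac{7}{531} = - \frac{8574050}{531}$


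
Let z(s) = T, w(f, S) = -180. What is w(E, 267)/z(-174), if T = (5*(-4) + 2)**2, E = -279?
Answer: -5/9 ≈ -0.55556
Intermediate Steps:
T = 324 (T = (-20 + 2)**2 = (-18)**2 = 324)
z(s) = 324
w(E, 267)/z(-174) = -180/324 = -180*1/324 = -5/9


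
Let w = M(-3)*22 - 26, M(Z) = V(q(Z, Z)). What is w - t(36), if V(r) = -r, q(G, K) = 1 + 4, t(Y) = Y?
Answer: -172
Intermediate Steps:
q(G, K) = 5
M(Z) = -5 (M(Z) = -1*5 = -5)
w = -136 (w = -5*22 - 26 = -110 - 26 = -136)
w - t(36) = -136 - 1*36 = -136 - 36 = -172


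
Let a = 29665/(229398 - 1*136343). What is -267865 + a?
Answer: -4985229582/18611 ≈ -2.6786e+5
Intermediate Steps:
a = 5933/18611 (a = 29665/(229398 - 136343) = 29665/93055 = 29665*(1/93055) = 5933/18611 ≈ 0.31879)
-267865 + a = -267865 + 5933/18611 = -4985229582/18611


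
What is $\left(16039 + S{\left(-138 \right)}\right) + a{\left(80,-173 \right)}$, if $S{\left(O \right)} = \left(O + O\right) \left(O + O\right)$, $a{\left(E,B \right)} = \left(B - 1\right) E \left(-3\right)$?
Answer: $133975$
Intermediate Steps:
$a{\left(E,B \right)} = - 3 E \left(-1 + B\right)$ ($a{\left(E,B \right)} = \left(-1 + B\right) E \left(-3\right) = E \left(-1 + B\right) \left(-3\right) = - 3 E \left(-1 + B\right)$)
$S{\left(O \right)} = 4 O^{2}$ ($S{\left(O \right)} = 2 O 2 O = 4 O^{2}$)
$\left(16039 + S{\left(-138 \right)}\right) + a{\left(80,-173 \right)} = \left(16039 + 4 \left(-138\right)^{2}\right) + 3 \cdot 80 \left(1 - -173\right) = \left(16039 + 4 \cdot 19044\right) + 3 \cdot 80 \left(1 + 173\right) = \left(16039 + 76176\right) + 3 \cdot 80 \cdot 174 = 92215 + 41760 = 133975$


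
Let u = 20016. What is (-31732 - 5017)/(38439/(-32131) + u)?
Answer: -1180782119/643095657 ≈ -1.8361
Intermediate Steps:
(-31732 - 5017)/(38439/(-32131) + u) = (-31732 - 5017)/(38439/(-32131) + 20016) = -36749/(38439*(-1/32131) + 20016) = -36749/(-38439/32131 + 20016) = -36749/643095657/32131 = -36749*32131/643095657 = -1180782119/643095657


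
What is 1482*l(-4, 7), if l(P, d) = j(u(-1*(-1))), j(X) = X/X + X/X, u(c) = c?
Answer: 2964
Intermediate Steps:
j(X) = 2 (j(X) = 1 + 1 = 2)
l(P, d) = 2
1482*l(-4, 7) = 1482*2 = 2964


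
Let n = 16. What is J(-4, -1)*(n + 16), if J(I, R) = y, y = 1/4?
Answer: 8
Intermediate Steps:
y = ¼ ≈ 0.25000
J(I, R) = ¼
J(-4, -1)*(n + 16) = (16 + 16)/4 = (¼)*32 = 8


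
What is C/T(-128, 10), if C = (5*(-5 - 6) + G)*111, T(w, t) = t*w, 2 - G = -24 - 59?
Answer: -333/128 ≈ -2.6016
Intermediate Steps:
G = 85 (G = 2 - (-24 - 59) = 2 - 1*(-83) = 2 + 83 = 85)
C = 3330 (C = (5*(-5 - 6) + 85)*111 = (5*(-11) + 85)*111 = (-55 + 85)*111 = 30*111 = 3330)
C/T(-128, 10) = 3330/((10*(-128))) = 3330/(-1280) = 3330*(-1/1280) = -333/128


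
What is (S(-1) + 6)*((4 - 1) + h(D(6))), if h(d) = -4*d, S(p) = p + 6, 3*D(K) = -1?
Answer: 143/3 ≈ 47.667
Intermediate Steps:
D(K) = -⅓ (D(K) = (⅓)*(-1) = -⅓)
S(p) = 6 + p
(S(-1) + 6)*((4 - 1) + h(D(6))) = ((6 - 1) + 6)*((4 - 1) - 4*(-⅓)) = (5 + 6)*(3 + 4/3) = 11*(13/3) = 143/3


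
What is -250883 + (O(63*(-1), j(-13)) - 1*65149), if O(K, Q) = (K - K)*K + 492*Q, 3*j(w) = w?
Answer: -318164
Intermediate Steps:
j(w) = w/3
O(K, Q) = 492*Q (O(K, Q) = 0*K + 492*Q = 0 + 492*Q = 492*Q)
-250883 + (O(63*(-1), j(-13)) - 1*65149) = -250883 + (492*((⅓)*(-13)) - 1*65149) = -250883 + (492*(-13/3) - 65149) = -250883 + (-2132 - 65149) = -250883 - 67281 = -318164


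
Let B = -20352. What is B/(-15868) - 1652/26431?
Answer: 127927444/104851777 ≈ 1.2201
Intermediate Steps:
B/(-15868) - 1652/26431 = -20352/(-15868) - 1652/26431 = -20352*(-1/15868) - 1652*1/26431 = 5088/3967 - 1652/26431 = 127927444/104851777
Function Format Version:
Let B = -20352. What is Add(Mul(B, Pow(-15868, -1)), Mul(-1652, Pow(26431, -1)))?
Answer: Rational(127927444, 104851777) ≈ 1.2201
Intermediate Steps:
Add(Mul(B, Pow(-15868, -1)), Mul(-1652, Pow(26431, -1))) = Add(Mul(-20352, Pow(-15868, -1)), Mul(-1652, Pow(26431, -1))) = Add(Mul(-20352, Rational(-1, 15868)), Mul(-1652, Rational(1, 26431))) = Add(Rational(5088, 3967), Rational(-1652, 26431)) = Rational(127927444, 104851777)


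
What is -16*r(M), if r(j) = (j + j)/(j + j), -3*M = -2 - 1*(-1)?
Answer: -16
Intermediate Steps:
M = ⅓ (M = -(-2 - 1*(-1))/3 = -(-2 + 1)/3 = -⅓*(-1) = ⅓ ≈ 0.33333)
r(j) = 1 (r(j) = (2*j)/((2*j)) = (2*j)*(1/(2*j)) = 1)
-16*r(M) = -16*1 = -16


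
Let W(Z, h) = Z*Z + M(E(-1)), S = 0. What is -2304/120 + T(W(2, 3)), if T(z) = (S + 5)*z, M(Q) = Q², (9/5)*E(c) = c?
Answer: 949/405 ≈ 2.3432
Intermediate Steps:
E(c) = 5*c/9
W(Z, h) = 25/81 + Z² (W(Z, h) = Z*Z + ((5/9)*(-1))² = Z² + (-5/9)² = Z² + 25/81 = 25/81 + Z²)
T(z) = 5*z (T(z) = (0 + 5)*z = 5*z)
-2304/120 + T(W(2, 3)) = -2304/120 + 5*(25/81 + 2²) = -2304/120 + 5*(25/81 + 4) = -18*16/15 + 5*(349/81) = -96/5 + 1745/81 = 949/405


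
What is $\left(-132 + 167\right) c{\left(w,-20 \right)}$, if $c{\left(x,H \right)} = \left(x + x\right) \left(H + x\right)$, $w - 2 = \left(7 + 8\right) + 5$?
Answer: $3080$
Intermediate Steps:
$w = 22$ ($w = 2 + \left(\left(7 + 8\right) + 5\right) = 2 + \left(15 + 5\right) = 2 + 20 = 22$)
$c{\left(x,H \right)} = 2 x \left(H + x\right)$
$\left(-132 + 167\right) c{\left(w,-20 \right)} = \left(-132 + 167\right) 2 \cdot 22 \left(-20 + 22\right) = 35 \cdot 2 \cdot 22 \cdot 2 = 35 \cdot 88 = 3080$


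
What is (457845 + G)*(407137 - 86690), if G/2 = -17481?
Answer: 135511588701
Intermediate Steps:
G = -34962 (G = 2*(-17481) = -34962)
(457845 + G)*(407137 - 86690) = (457845 - 34962)*(407137 - 86690) = 422883*320447 = 135511588701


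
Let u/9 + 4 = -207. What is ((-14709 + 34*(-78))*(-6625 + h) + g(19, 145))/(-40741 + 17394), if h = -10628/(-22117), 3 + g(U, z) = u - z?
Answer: -2543592908918/516365599 ≈ -4926.0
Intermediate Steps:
u = -1899 (u = -36 + 9*(-207) = -36 - 1863 = -1899)
g(U, z) = -1902 - z (g(U, z) = -3 + (-1899 - z) = -1902 - z)
h = 10628/22117 (h = -10628*(-1/22117) = 10628/22117 ≈ 0.48054)
((-14709 + 34*(-78))*(-6625 + h) + g(19, 145))/(-40741 + 17394) = ((-14709 + 34*(-78))*(-6625 + 10628/22117) + (-1902 - 1*145))/(-40741 + 17394) = ((-14709 - 2652)*(-146514497/22117) + (-1902 - 145))/(-23347) = (-17361*(-146514497/22117) - 2047)*(-1/23347) = (2543638182417/22117 - 2047)*(-1/23347) = (2543592908918/22117)*(-1/23347) = -2543592908918/516365599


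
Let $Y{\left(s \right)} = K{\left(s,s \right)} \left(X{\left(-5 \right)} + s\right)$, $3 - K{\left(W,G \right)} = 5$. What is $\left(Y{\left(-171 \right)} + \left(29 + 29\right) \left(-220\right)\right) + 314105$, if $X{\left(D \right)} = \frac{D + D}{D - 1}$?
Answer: $\frac{905051}{3} \approx 3.0168 \cdot 10^{5}$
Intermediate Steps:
$K{\left(W,G \right)} = -2$ ($K{\left(W,G \right)} = 3 - 5 = -2$)
$X{\left(D \right)} = \frac{2 D}{-1 + D}$
$Y{\left(s \right)} = - \frac{10}{3} - 2 s$ ($Y{\left(s \right)} = - 2 \left(2 \left(-5\right) \frac{1}{-1 - 5} + s\right) = - 2 \left(2 \left(-5\right) \frac{1}{-6} + s\right) = - 2 \left(2 \left(-5\right) \left(- \frac{1}{6}\right) + s\right) = - 2 \left(\frac{5}{3} + s\right) = - \frac{10}{3} - 2 s$)
$\left(Y{\left(-171 \right)} + \left(29 + 29\right) \left(-220\right)\right) + 314105 = \left(\left(- \frac{10}{3} - -342\right) + \left(29 + 29\right) \left(-220\right)\right) + 314105 = \left(\left(- \frac{10}{3} + 342\right) + 58 \left(-220\right)\right) + 314105 = \left(\frac{1016}{3} - 12760\right) + 314105 = - \frac{37264}{3} + 314105 = \frac{905051}{3}$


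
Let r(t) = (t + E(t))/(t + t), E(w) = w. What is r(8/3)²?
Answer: 1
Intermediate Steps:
r(t) = 1 (r(t) = (t + t)/(t + t) = (2*t)/((2*t)) = (2*t)*(1/(2*t)) = 1)
r(8/3)² = 1² = 1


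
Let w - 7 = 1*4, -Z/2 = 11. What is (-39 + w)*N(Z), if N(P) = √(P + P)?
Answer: -56*I*√11 ≈ -185.73*I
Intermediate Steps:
Z = -22 (Z = -2*11 = -22)
N(P) = √2*√P (N(P) = √(2*P) = √2*√P)
w = 11 (w = 7 + 1*4 = 7 + 4 = 11)
(-39 + w)*N(Z) = (-39 + 11)*(√2*√(-22)) = -28*√2*I*√22 = -56*I*√11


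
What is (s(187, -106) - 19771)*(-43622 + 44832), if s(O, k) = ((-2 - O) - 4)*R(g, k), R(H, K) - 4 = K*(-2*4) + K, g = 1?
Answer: -198136290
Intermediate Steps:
R(H, K) = 4 - 7*K (R(H, K) = 4 + (K*(-2*4) + K) = 4 + (K*(-8) + K) = 4 + (-8*K + K) = 4 - 7*K)
s(O, k) = (-6 - O)*(4 - 7*k) (s(O, k) = ((-2 - O) - 4)*(4 - 7*k) = (-6 - O)*(4 - 7*k))
(s(187, -106) - 19771)*(-43622 + 44832) = ((-4 + 7*(-106))*(6 + 187) - 19771)*(-43622 + 44832) = ((-4 - 742)*193 - 19771)*1210 = (-746*193 - 19771)*1210 = (-143978 - 19771)*1210 = -163749*1210 = -198136290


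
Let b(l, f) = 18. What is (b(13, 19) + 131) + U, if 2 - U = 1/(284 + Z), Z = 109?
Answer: 59342/393 ≈ 151.00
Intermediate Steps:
U = 785/393 (U = 2 - 1/(284 + 109) = 2 - 1/393 = 785/393 ≈ 1.9975)
(b(13, 19) + 131) + U = (18 + 131) + 785/393 = 149 + 785/393 = 59342/393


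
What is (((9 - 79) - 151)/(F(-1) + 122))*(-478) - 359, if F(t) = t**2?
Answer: 61481/123 ≈ 499.85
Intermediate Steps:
(((9 - 79) - 151)/(F(-1) + 122))*(-478) - 359 = (((9 - 79) - 151)/((-1)**2 + 122))*(-478) - 359 = ((-70 - 151)/(1 + 122))*(-478) - 359 = -221/123*(-478) - 359 = 105638/123 - 359 = 61481/123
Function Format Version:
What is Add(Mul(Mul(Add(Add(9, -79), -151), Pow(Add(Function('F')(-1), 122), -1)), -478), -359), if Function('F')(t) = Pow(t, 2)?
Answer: Rational(61481, 123) ≈ 499.85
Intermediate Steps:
Add(Mul(Mul(Add(Add(9, -79), -151), Pow(Add(Function('F')(-1), 122), -1)), -478), -359) = Add(Mul(Mul(Add(Add(9, -79), -151), Pow(Add(Pow(-1, 2), 122), -1)), -478), -359) = Add(Mul(Mul(Add(-70, -151), Pow(Add(1, 122), -1)), -478), -359) = Add(Mul(Mul(-221, Pow(123, -1)), -478), -359) = Add(Mul(Mul(-221, Rational(1, 123)), -478), -359) = Add(Mul(Rational(-221, 123), -478), -359) = Add(Rational(105638, 123), -359) = Rational(61481, 123)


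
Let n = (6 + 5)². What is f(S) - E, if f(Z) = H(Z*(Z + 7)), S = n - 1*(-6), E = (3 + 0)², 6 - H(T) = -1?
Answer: -2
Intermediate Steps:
H(T) = 7 (H(T) = 6 - 1*(-1) = 6 + 1 = 7)
E = 9 (E = 3² = 9)
n = 121 (n = 11² = 121)
S = 127 (S = 121 - 1*(-6) = 121 + 6 = 127)
f(Z) = 7
f(S) - E = 7 - 1*9 = 7 - 9 = -2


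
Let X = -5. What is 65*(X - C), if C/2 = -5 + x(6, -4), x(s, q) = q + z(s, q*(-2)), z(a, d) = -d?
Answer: 1885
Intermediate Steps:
x(s, q) = 3*q (x(s, q) = q - q*(-2) = q - (-2)*q = q + 2*q = 3*q)
C = -34 (C = 2*(-5 + 3*(-4)) = 2*(-5 - 12) = 2*(-17) = -34)
65*(X - C) = 65*(-5 - 1*(-34)) = 65*(-5 + 34) = 65*29 = 1885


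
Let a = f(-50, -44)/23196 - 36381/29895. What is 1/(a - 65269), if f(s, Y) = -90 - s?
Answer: -57787035/3771772411538 ≈ -1.5321e-5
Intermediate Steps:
a = -70424123/57787035 (a = (-90 - 1*(-50))/23196 - 36381/29895 = (-90 + 50)*(1/23196) - 36381*1/29895 = -40*1/23196 - 12127/9965 = -10/5799 - 12127/9965 = -70424123/57787035 ≈ -1.2187)
1/(a - 65269) = 1/(-70424123/57787035 - 65269) = 1/(-3771772411538/57787035) = -57787035/3771772411538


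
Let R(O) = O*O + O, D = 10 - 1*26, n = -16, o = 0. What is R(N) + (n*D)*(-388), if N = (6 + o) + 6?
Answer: -99172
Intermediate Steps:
N = 12 (N = (6 + 0) + 6 = 6 + 6 = 12)
D = -16 (D = 10 - 26 = -16)
R(O) = O + O**2 (R(O) = O**2 + O = O + O**2)
R(N) + (n*D)*(-388) = 12*(1 + 12) - 16*(-16)*(-388) = 12*13 + 256*(-388) = 156 - 99328 = -99172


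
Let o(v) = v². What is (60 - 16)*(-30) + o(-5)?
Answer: -1295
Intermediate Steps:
(60 - 16)*(-30) + o(-5) = (60 - 16)*(-30) + (-5)² = 44*(-30) + 25 = -1320 + 25 = -1295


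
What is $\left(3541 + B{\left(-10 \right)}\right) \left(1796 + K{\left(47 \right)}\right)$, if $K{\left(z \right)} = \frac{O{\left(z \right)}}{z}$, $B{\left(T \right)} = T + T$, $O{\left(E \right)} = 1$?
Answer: $\frac{297218173}{47} \approx 6.3238 \cdot 10^{6}$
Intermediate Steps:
$B{\left(T \right)} = 2 T$
$K{\left(z \right)} = \frac{1}{z}$ ($K{\left(z \right)} = 1 \frac{1}{z} = \frac{1}{z}$)
$\left(3541 + B{\left(-10 \right)}\right) \left(1796 + K{\left(47 \right)}\right) = \left(3541 + 2 \left(-10\right)\right) \left(1796 + \frac{1}{47}\right) = \left(3541 - 20\right) \left(1796 + \frac{1}{47}\right) = 3521 \cdot \frac{84413}{47} = \frac{297218173}{47}$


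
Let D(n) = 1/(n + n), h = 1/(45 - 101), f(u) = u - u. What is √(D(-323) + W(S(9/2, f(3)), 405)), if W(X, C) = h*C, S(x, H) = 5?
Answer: I*√591672046/9044 ≈ 2.6896*I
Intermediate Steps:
f(u) = 0
h = -1/56 (h = 1/(-56) = -1/56 ≈ -0.017857)
D(n) = 1/(2*n)
W(X, C) = -C/56
√(D(-323) + W(S(9/2, f(3)), 405)) = √((½)/(-323) - 1/56*405) = √((½)*(-1/323) - 405/56) = √(-1/646 - 405/56) = √(-130843/18088) = I*√591672046/9044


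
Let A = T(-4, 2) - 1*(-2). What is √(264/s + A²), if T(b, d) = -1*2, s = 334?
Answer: 2*√5511/167 ≈ 0.88906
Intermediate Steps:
T(b, d) = -2
A = 0 (A = -2 - 1*(-2) = -2 + 2 = 0)
√(264/s + A²) = √(264/334 + 0²) = √(264*(1/334) + 0) = √(132/167 + 0) = √(132/167) = 2*√5511/167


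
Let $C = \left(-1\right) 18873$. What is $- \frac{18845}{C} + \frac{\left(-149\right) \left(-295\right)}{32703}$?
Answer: $\frac{481950250}{205734573} \approx 2.3426$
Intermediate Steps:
$C = -18873$
$- \frac{18845}{C} + \frac{\left(-149\right) \left(-295\right)}{32703} = - \frac{18845}{-18873} + \frac{\left(-149\right) \left(-295\right)}{32703} = \left(-18845\right) \left(- \frac{1}{18873}\right) + 43955 \cdot \frac{1}{32703} = \frac{18845}{18873} + \frac{43955}{32703} = \frac{481950250}{205734573}$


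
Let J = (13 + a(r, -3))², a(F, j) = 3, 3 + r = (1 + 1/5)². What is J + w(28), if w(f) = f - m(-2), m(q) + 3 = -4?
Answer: 291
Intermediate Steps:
r = -39/25 (r = -3 + (1 + 1/5)² = -3 + (1 + ⅕)² = -3 + (6/5)² = -3 + 36/25 = -39/25 ≈ -1.5600)
m(q) = -7 (m(q) = -3 - 4 = -7)
w(f) = 7 + f (w(f) = f - 1*(-7) = f + 7 = 7 + f)
J = 256 (J = (13 + 3)² = 16² = 256)
J + w(28) = 256 + (7 + 28) = 256 + 35 = 291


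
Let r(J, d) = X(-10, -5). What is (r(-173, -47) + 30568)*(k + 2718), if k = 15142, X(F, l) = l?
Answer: 545855180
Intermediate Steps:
r(J, d) = -5
(r(-173, -47) + 30568)*(k + 2718) = (-5 + 30568)*(15142 + 2718) = 30563*17860 = 545855180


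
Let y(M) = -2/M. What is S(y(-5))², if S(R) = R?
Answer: 4/25 ≈ 0.16000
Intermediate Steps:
S(y(-5))² = (-2/(-5))² = (-2*(-⅕))² = (⅖)² = 4/25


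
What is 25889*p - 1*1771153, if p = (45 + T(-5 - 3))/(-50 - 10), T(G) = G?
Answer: -107227073/60 ≈ -1.7871e+6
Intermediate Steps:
p = -37/60 (p = (45 + (-5 - 3))/(-50 - 10) = (45 - 8)/(-60) = 37*(-1/60) = -37/60 ≈ -0.61667)
25889*p - 1*1771153 = 25889*(-37/60) - 1*1771153 = -957893/60 - 1771153 = -107227073/60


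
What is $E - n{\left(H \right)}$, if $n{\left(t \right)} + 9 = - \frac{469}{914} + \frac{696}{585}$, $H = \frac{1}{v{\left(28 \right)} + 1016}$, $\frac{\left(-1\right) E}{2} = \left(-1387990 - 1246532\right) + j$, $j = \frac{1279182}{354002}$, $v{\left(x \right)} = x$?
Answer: $\frac{166221976735256737}{31546888230} \approx 5.269 \cdot 10^{6}$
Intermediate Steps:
$j = \frac{639591}{177001}$ ($j = 1279182 \cdot \frac{1}{354002} = \frac{639591}{177001} \approx 3.6135$)
$E = \frac{932624777862}{177001}$ ($E = - 2 \left(\left(-1387990 - 1246532\right) + \frac{639591}{177001}\right) = - 2 \left(-2634522 + \frac{639591}{177001}\right) = \left(-2\right) \left(- \frac{466312388931}{177001}\right) = \frac{932624777862}{177001} \approx 5.269 \cdot 10^{6}$)
$H = \frac{1}{1044}$ ($H = \frac{1}{28 + 1016} = \frac{1}{1044} \approx 0.00095785$)
$n{\left(t \right)} = - \frac{1483477}{178230}$ ($n{\left(t \right)} = -9 + \left(- \frac{469}{914} + \frac{696}{585}\right) = -9 + \left(\left(-469\right) \frac{1}{914} + 696 \cdot \frac{1}{585}\right) = -9 + \left(- \frac{469}{914} + \frac{232}{195}\right) = -9 + \frac{120593}{178230} = - \frac{1483477}{178230}$)
$E - n{\left(H \right)} = \frac{932624777862}{177001} - - \frac{1483477}{178230} = \frac{932624777862}{177001} + \frac{1483477}{178230} = \frac{166221976735256737}{31546888230}$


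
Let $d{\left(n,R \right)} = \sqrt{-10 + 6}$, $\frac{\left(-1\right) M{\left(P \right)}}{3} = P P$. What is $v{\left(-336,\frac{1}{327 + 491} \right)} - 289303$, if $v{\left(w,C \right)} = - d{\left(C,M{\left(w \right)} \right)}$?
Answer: $-289303 - 2 i \approx -2.893 \cdot 10^{5} - 2.0 i$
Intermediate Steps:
$M{\left(P \right)} = - 3 P^{2}$ ($M{\left(P \right)} = - 3 P P = - 3 P^{2}$)
$d{\left(n,R \right)} = 2 i$ ($d{\left(n,R \right)} = \sqrt{-4} = 2 i$)
$v{\left(w,C \right)} = - 2 i$
$v{\left(-336,\frac{1}{327 + 491} \right)} - 289303 = - 2 i - 289303 = -289303 - 2 i$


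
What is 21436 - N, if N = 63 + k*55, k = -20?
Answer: 22473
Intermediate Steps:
N = -1037 (N = 63 - 20*55 = 63 - 1100 = -1037)
21436 - N = 21436 - 1*(-1037) = 21436 + 1037 = 22473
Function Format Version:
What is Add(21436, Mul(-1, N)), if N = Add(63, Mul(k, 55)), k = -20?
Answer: 22473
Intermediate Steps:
N = -1037 (N = Add(63, Mul(-20, 55)) = Add(63, -1100) = -1037)
Add(21436, Mul(-1, N)) = Add(21436, Mul(-1, -1037)) = Add(21436, 1037) = 22473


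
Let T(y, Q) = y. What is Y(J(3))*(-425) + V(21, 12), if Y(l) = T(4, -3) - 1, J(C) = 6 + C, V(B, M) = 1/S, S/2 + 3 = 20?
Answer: -43349/34 ≈ -1275.0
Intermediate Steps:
S = 34 (S = -6 + 2*20 = -6 + 40 = 34)
V(B, M) = 1/34
Y(l) = 3 (Y(l) = 4 - 1 = 3)
Y(J(3))*(-425) + V(21, 12) = 3*(-425) + 1/34 = -1275 + 1/34 = -43349/34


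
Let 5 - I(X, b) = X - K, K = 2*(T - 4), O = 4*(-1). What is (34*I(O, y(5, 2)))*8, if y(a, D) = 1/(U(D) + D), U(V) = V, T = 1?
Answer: 816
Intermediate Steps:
O = -4
K = -6 (K = 2*(1 - 4) = 2*(-3) = -6)
y(a, D) = 1/(2*D) (y(a, D) = 1/(D + D) = 1/(2*D))
I(X, b) = -1 - X (I(X, b) = 5 - (X - 1*(-6)) = 5 - (X + 6) = 5 - (6 + X) = 5 + (-6 - X) = -1 - X)
(34*I(O, y(5, 2)))*8 = (34*(-1 - 1*(-4)))*8 = (34*(-1 + 4))*8 = (34*3)*8 = 102*8 = 816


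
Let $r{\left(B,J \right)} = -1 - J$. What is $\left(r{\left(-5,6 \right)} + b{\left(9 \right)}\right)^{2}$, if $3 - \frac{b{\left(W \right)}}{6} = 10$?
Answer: $2401$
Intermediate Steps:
$b{\left(W \right)} = -42$ ($b{\left(W \right)} = 18 - 60 = -42$)
$\left(r{\left(-5,6 \right)} + b{\left(9 \right)}\right)^{2} = \left(\left(-1 - 6\right) - 42\right)^{2} = \left(-7 - 42\right)^{2} = \left(-49\right)^{2} = 2401$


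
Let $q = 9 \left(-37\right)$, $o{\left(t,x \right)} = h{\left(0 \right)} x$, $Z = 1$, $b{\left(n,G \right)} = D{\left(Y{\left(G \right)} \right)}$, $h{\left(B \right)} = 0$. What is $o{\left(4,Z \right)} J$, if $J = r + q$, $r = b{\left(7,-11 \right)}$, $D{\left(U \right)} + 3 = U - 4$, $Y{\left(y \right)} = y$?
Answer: $0$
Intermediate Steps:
$D{\left(U \right)} = -7 + U$ ($D{\left(U \right)} = -3 + \left(U - 4\right) = -3 + \left(-4 + U\right) = -7 + U$)
$b{\left(n,G \right)} = -7 + G$
$r = -18$ ($r = -7 - 11 = -18$)
$o{\left(t,x \right)} = 0$ ($o{\left(t,x \right)} = 0 x = 0$)
$q = -333$
$J = -351$ ($J = -18 - 333 = -351$)
$o{\left(4,Z \right)} J = 0 \left(-351\right) = 0$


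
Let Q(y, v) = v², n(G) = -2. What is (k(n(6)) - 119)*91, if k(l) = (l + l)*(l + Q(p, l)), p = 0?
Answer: -11557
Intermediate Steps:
k(l) = 2*l*(l + l²) (k(l) = (l + l)*(l + l²) = (2*l)*(l + l²) = 2*l*(l + l²))
(k(n(6)) - 119)*91 = (2*(-2)²*(1 - 2) - 119)*91 = (2*4*(-1) - 119)*91 = (-8 - 119)*91 = -127*91 = -11557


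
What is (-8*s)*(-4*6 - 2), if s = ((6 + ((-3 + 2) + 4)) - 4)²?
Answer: 5200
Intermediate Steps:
s = 25 (s = ((6 + (-1 + 4)) - 4)² = ((6 + 3) - 4)² = (9 - 4)² = 5² = 25)
(-8*s)*(-4*6 - 2) = (-8*25)*(-4*6 - 2) = -200*(-24 - 2) = -200*(-26) = 5200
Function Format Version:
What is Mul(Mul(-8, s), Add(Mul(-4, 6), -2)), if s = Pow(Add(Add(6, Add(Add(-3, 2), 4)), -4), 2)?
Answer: 5200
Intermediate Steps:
s = 25 (s = Pow(Add(Add(6, Add(-1, 4)), -4), 2) = Pow(Add(Add(6, 3), -4), 2) = Pow(Add(9, -4), 2) = Pow(5, 2) = 25)
Mul(Mul(-8, s), Add(Mul(-4, 6), -2)) = Mul(Mul(-8, 25), Add(Mul(-4, 6), -2)) = Mul(-200, Add(-24, -2)) = Mul(-200, -26) = 5200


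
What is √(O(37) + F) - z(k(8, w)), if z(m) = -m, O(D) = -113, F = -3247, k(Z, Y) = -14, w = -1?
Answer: -14 + 4*I*√210 ≈ -14.0 + 57.966*I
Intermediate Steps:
√(O(37) + F) - z(k(8, w)) = √(-113 - 3247) - (-1)*(-14) = √(-3360) - 1*14 = 4*I*√210 - 14 = -14 + 4*I*√210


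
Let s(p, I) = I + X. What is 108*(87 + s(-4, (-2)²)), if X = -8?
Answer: 8964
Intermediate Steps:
s(p, I) = -8 + I (s(p, I) = I - 8 = -8 + I)
108*(87 + s(-4, (-2)²)) = 108*(87 + (-8 + (-2)²)) = 108*(87 + (-8 + 4)) = 108*(87 - 4) = 108*83 = 8964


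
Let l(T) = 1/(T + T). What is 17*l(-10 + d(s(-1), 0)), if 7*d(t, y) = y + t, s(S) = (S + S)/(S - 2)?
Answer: -357/416 ≈ -0.85817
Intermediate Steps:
s(S) = 2*S/(-2 + S) (s(S) = (2*S)/(-2 + S) = 2*S/(-2 + S))
d(t, y) = t/7 + y/7 (d(t, y) = (y + t)/7 = (t + y)/7 = t/7 + y/7)
l(T) = 1/(2*T)
17*l(-10 + d(s(-1), 0)) = 17*(1/(2*(-10 + ((2*(-1)/(-2 - 1))/7 + (1/7)*0)))) = 17*(1/(2*(-10 + ((2*(-1)/(-3))/7 + 0)))) = 17*(1/(2*(-10 + ((2*(-1)*(-1/3))/7 + 0)))) = 17*(1/(2*(-10 + ((1/7)*(2/3) + 0)))) = 17*(1/(2*(-10 + (2/21 + 0)))) = 17*(1/(2*(-10 + 2/21))) = 17*(1/(2*(-208/21))) = 17*((1/2)*(-21/208)) = 17*(-21/416) = -357/416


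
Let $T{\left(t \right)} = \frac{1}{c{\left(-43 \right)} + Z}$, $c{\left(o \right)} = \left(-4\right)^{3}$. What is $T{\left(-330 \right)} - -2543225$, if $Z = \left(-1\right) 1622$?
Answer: $\frac{4287877349}{1686} \approx 2.5432 \cdot 10^{6}$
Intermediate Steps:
$c{\left(o \right)} = -64$
$Z = -1622$
$T{\left(t \right)} = - \frac{1}{1686}$ ($T{\left(t \right)} = \frac{1}{-64 - 1622} = \frac{1}{-1686} = - \frac{1}{1686}$)
$T{\left(-330 \right)} - -2543225 = - \frac{1}{1686} - -2543225 = - \frac{1}{1686} + 2543225 = \frac{4287877349}{1686}$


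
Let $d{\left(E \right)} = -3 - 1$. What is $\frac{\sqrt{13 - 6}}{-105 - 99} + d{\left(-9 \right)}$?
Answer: $-4 - \frac{\sqrt{7}}{204} \approx -4.013$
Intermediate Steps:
$d{\left(E \right)} = -4$
$\frac{\sqrt{13 - 6}}{-105 - 99} + d{\left(-9 \right)} = \frac{\sqrt{13 - 6}}{-105 - 99} - 4 = \frac{\sqrt{7}}{-204} - 4 = \sqrt{7} \left(- \frac{1}{204}\right) - 4 = - \frac{\sqrt{7}}{204} - 4 = -4 - \frac{\sqrt{7}}{204}$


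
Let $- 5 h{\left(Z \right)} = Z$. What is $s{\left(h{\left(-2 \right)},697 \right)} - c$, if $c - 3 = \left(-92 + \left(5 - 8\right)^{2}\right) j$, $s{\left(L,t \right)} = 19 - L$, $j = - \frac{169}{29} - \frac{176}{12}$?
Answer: $- \frac{733159}{435} \approx -1685.4$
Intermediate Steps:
$h{\left(Z \right)} = - \frac{Z}{5}$
$j = - \frac{1783}{87}$ ($j = \left(-169\right) \frac{1}{29} - \frac{44}{3} = - \frac{169}{29} - \frac{44}{3} = - \frac{1783}{87} \approx -20.494$)
$c = \frac{148250}{87}$ ($c = 3 + \left(-92 + \left(5 - 8\right)^{2}\right) \left(- \frac{1783}{87}\right) = 3 + \left(-92 + \left(-3\right)^{2}\right) \left(- \frac{1783}{87}\right) = 3 + \left(-92 + 9\right) \left(- \frac{1783}{87}\right) = 3 - - \frac{147989}{87} = 3 + \frac{147989}{87} = \frac{148250}{87} \approx 1704.0$)
$s{\left(h{\left(-2 \right)},697 \right)} - c = \left(19 - \left(- \frac{1}{5}\right) \left(-2\right)\right) - \frac{148250}{87} = \left(19 - \frac{2}{5}\right) - \frac{148250}{87} = \frac{93}{5} - \frac{148250}{87} = - \frac{733159}{435}$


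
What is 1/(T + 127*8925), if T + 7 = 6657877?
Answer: 1/7791345 ≈ 1.2835e-7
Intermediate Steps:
T = 6657870 (T = -7 + 6657877 = 6657870)
1/(T + 127*8925) = 1/(6657870 + 127*8925) = 1/(6657870 + 1133475) = 1/7791345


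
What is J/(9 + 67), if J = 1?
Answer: 1/76 ≈ 0.013158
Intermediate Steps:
J/(9 + 67) = 1/(9 + 67) = 1/76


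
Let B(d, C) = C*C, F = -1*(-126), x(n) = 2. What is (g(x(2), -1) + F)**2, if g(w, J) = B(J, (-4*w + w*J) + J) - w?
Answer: 60025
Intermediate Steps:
F = 126
B(d, C) = C**2
g(w, J) = (J - 4*w + J*w)**2 - w (g(w, J) = ((-4*w + w*J) + J)**2 - w = ((-4*w + J*w) + J)**2 - w = (J - 4*w + J*w)**2 - w)
(g(x(2), -1) + F)**2 = (((-1 - 4*2 - 1*2)**2 - 1*2) + 126)**2 = (((-1 - 8 - 2)**2 - 2) + 126)**2 = (((-11)**2 - 2) + 126)**2 = ((121 - 2) + 126)**2 = (119 + 126)**2 = 245**2 = 60025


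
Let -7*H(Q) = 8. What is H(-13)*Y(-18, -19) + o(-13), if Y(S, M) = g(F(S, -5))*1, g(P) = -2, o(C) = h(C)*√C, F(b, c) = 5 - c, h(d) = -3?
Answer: 16/7 - 3*I*√13 ≈ 2.2857 - 10.817*I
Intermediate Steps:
o(C) = -3*√C
H(Q) = -8/7 (H(Q) = -⅐*8 = -8/7)
Y(S, M) = -2 (Y(S, M) = -2*1 = -2)
H(-13)*Y(-18, -19) + o(-13) = -8/7*(-2) - 3*I*√13 = 16/7 - 3*I*√13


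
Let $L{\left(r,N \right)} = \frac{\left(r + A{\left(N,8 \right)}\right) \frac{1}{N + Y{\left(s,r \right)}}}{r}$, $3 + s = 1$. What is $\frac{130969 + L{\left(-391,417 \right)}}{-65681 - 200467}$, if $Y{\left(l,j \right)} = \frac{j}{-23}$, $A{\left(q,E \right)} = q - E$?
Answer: $- \frac{5556163367}{11290929678} \approx -0.49209$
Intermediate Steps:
$s = -2$ ($s = -3 + 1 = -2$)
$Y{\left(l,j \right)} = - \frac{j}{23}$ ($Y{\left(l,j \right)} = j \left(- \frac{1}{23}\right) = - \frac{j}{23}$)
$L{\left(r,N \right)} = \frac{-8 + N + r}{r \left(N - \frac{r}{23}\right)}$ ($L{\left(r,N \right)} = \frac{\left(r + \left(N - 8\right)\right) \frac{1}{N - \frac{r}{23}}}{r} = \frac{\left(r + \left(-8 + N\right)\right) \frac{1}{N - \frac{r}{23}}}{r} = \frac{\left(-8 + N + r\right) \frac{1}{N - \frac{r}{23}}}{r} = \frac{\frac{1}{N - \frac{r}{23}} \left(-8 + N + r\right)}{r} = \frac{-8 + N + r}{r \left(N - \frac{r}{23}\right)}$)
$\frac{130969 + L{\left(-391,417 \right)}}{-65681 - 200467} = \frac{130969 + \frac{23 \left(-8 + 417 - 391\right)}{\left(-391\right) \left(\left(-1\right) \left(-391\right) + 23 \cdot 417\right)}}{-65681 - 200467} = \frac{130969 + 23 \left(- \frac{1}{391}\right) \frac{1}{391 + 9591} \cdot 18}{-266148} = \left(130969 + 23 \left(- \frac{1}{391}\right) \frac{1}{9982} \cdot 18\right) \left(- \frac{1}{266148}\right) = \left(130969 - \frac{9}{84847}\right) \left(- \frac{1}{266148}\right) = \frac{11112326734}{84847} \left(- \frac{1}{266148}\right) = - \frac{5556163367}{11290929678}$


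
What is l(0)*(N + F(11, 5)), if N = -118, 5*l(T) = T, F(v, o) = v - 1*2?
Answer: 0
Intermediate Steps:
F(v, o) = -2 + v (F(v, o) = v - 2 = -2 + v)
l(T) = T/5
l(0)*(N + F(11, 5)) = ((⅕)*0)*(-118 + (-2 + 11)) = 0*(-118 + 9) = 0*(-109) = 0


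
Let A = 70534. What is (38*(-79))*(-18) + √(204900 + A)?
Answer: 54036 + √275434 ≈ 54561.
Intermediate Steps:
(38*(-79))*(-18) + √(204900 + A) = (38*(-79))*(-18) + √(204900 + 70534) = -3002*(-18) + √275434 = 54036 + √275434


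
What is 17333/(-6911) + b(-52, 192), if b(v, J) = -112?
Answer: -791365/6911 ≈ -114.51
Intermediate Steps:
17333/(-6911) + b(-52, 192) = 17333/(-6911) - 112 = 17333*(-1/6911) - 112 = -17333/6911 - 112 = -791365/6911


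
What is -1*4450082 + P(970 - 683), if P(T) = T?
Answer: -4449795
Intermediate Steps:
-1*4450082 + P(970 - 683) = -1*4450082 + (970 - 683) = -4450082 + 287 = -4449795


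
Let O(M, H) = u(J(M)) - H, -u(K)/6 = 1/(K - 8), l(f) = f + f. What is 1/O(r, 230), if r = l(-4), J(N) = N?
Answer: -8/1837 ≈ -0.0043549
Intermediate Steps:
l(f) = 2*f
r = -8 (r = 2*(-4) = -8)
u(K) = -6/(-8 + K) (u(K) = -6/(K - 8) = -6/(-8 + K))
O(M, H) = -H - 6/(-8 + M) (O(M, H) = -6/(-8 + M) - H = -H - 6/(-8 + M))
1/O(r, 230) = 1/((-6 - 1*230*(-8 - 8))/(-8 - 8)) = 1/((-6 - 1*230*(-16))/(-16)) = 1/(-(-6 + 3680)/16) = 1/(-1/16*3674) = 1/(-1837/8) = -8/1837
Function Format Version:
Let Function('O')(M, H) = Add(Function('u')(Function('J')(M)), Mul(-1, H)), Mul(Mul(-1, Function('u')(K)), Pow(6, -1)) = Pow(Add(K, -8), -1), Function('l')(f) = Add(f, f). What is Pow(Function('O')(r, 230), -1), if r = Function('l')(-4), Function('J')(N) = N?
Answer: Rational(-8, 1837) ≈ -0.0043549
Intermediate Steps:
Function('l')(f) = Mul(2, f)
r = -8 (r = Mul(2, -4) = -8)
Function('u')(K) = Mul(-6, Pow(Add(-8, K), -1)) (Function('u')(K) = Mul(-6, Pow(Add(K, -8), -1)) = Mul(-6, Pow(Add(-8, K), -1)))
Function('O')(M, H) = Add(Mul(-1, H), Mul(-6, Pow(Add(-8, M), -1))) (Function('O')(M, H) = Add(Mul(-6, Pow(Add(-8, M), -1)), Mul(-1, H)) = Add(Mul(-1, H), Mul(-6, Pow(Add(-8, M), -1))))
Pow(Function('O')(r, 230), -1) = Pow(Mul(Pow(Add(-8, -8), -1), Add(-6, Mul(-1, 230, Add(-8, -8)))), -1) = Pow(Mul(Pow(-16, -1), Add(-6, Mul(-1, 230, -16))), -1) = Pow(Mul(Rational(-1, 16), Add(-6, 3680)), -1) = Pow(Mul(Rational(-1, 16), 3674), -1) = Pow(Rational(-1837, 8), -1) = Rational(-8, 1837)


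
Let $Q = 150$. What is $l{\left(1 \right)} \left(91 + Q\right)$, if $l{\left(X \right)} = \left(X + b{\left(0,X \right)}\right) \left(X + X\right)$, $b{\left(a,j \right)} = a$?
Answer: $482$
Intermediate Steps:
$l{\left(X \right)} = 2 X^{2}$ ($l{\left(X \right)} = \left(X + 0\right) \left(X + X\right) = X 2 X = 2 X^{2}$)
$l{\left(1 \right)} \left(91 + Q\right) = 2 \cdot 1^{2} \left(91 + 150\right) = 2 \cdot 1 \cdot 241 = 2 \cdot 241 = 482$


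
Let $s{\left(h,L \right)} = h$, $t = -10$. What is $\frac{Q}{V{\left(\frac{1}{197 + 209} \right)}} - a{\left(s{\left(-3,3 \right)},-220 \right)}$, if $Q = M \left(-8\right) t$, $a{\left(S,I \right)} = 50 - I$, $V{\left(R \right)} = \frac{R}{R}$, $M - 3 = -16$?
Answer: $-1310$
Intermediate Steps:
$M = -13$ ($M = 3 - 16 = -13$)
$V{\left(R \right)} = 1$
$Q = -1040$ ($Q = \left(-13\right) \left(-8\right) \left(-10\right) = 104 \left(-10\right) = -1040$)
$\frac{Q}{V{\left(\frac{1}{197 + 209} \right)}} - a{\left(s{\left(-3,3 \right)},-220 \right)} = - \frac{1040}{1} - \left(50 - -220\right) = \left(-1040\right) 1 - \left(50 + 220\right) = -1040 - 270 = -1310$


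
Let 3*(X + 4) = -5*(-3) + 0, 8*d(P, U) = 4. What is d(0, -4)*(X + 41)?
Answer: 21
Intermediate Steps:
d(P, U) = ½ (d(P, U) = (⅛)*4 = ½)
X = 1 (X = -4 + (-5*(-3) + 0)/3 = -4 + (15 + 0)/3 = -4 + (⅓)*15 = -4 + 5 = 1)
d(0, -4)*(X + 41) = (1 + 41)/2 = (½)*42 = 21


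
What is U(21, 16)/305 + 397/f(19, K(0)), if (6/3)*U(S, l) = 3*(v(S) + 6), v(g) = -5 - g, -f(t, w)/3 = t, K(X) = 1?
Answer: -24559/3477 ≈ -7.0633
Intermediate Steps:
f(t, w) = -3*t
U(S, l) = 3/2 - 3*S/2 (U(S, l) = (3*((-5 - S) + 6))/2 = (3*(1 - S))/2 = (3 - 3*S)/2 = 3/2 - 3*S/2)
U(21, 16)/305 + 397/f(19, K(0)) = (3/2 - 3/2*21)/305 + 397/((-3*19)) = (3/2 - 63/2)*(1/305) + 397/(-57) = -30*1/305 + 397*(-1/57) = -6/61 - 397/57 = -24559/3477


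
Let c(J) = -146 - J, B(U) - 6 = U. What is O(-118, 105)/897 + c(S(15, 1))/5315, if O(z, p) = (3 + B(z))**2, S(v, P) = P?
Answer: 63015656/4767555 ≈ 13.218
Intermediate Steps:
B(U) = 6 + U
O(z, p) = (9 + z)**2 (O(z, p) = (3 + (6 + z))**2 = (9 + z)**2)
O(-118, 105)/897 + c(S(15, 1))/5315 = (9 - 118)**2/897 + (-146 - 1*1)/5315 = (-109)**2*(1/897) + (-146 - 1)*(1/5315) = 11881*(1/897) - 147*1/5315 = 11881/897 - 147/5315 = 63015656/4767555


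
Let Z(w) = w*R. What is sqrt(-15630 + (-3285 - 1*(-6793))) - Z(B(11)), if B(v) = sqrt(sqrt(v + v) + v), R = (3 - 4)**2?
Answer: -sqrt(11 + sqrt(22)) + I*sqrt(12122) ≈ -3.9611 + 110.1*I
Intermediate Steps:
R = 1 (R = (-1)**2 = 1)
B(v) = sqrt(v + sqrt(2)*sqrt(v)) (B(v) = sqrt(sqrt(2*v) + v) = sqrt(sqrt(2)*sqrt(v) + v) = sqrt(v + sqrt(2)*sqrt(v)))
Z(w) = w (Z(w) = w*1 = w)
sqrt(-15630 + (-3285 - 1*(-6793))) - Z(B(11)) = sqrt(-15630 + (-3285 - 1*(-6793))) - sqrt(11 + sqrt(2)*sqrt(11)) = sqrt(-15630 + (-3285 + 6793)) - sqrt(11 + sqrt(22)) = sqrt(-15630 + 3508) - sqrt(11 + sqrt(22)) = sqrt(-12122) - sqrt(11 + sqrt(22)) = I*sqrt(12122) - sqrt(11 + sqrt(22)) = -sqrt(11 + sqrt(22)) + I*sqrt(12122)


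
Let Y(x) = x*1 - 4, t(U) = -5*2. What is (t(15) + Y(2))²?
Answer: 144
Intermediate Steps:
t(U) = -10
Y(x) = -4 + x (Y(x) = x - 4 = -4 + x)
(t(15) + Y(2))² = (-10 + (-4 + 2))² = (-10 - 2)² = (-12)² = 144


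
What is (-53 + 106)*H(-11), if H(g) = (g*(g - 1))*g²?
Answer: 846516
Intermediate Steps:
H(g) = g³*(-1 + g) (H(g) = (g*(-1 + g))*g² = g³*(-1 + g))
(-53 + 106)*H(-11) = (-53 + 106)*((-11)³*(-1 - 11)) = 53*(-1331*(-12)) = 53*15972 = 846516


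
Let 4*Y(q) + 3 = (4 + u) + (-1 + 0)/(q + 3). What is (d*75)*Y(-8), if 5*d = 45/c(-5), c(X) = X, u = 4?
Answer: -351/2 ≈ -175.50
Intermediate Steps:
d = -9/5 (d = (45/(-5))/5 = (45*(-⅕))/5 = (⅕)*(-9) = -9/5 ≈ -1.8000)
Y(q) = 5/4 - 1/(4*(3 + q)) (Y(q) = -¾ + ((4 + 4) + (-1 + 0)/(q + 3))/4 = -¾ + (8 - 1/(3 + q))/4 = -¾ + (2 - 1/(4*(3 + q))) = 5/4 - 1/(4*(3 + q)))
(d*75)*Y(-8) = (-9/5*75)*((14 + 5*(-8))/(4*(3 - 8))) = -135*(14 - 40)/(4*(-5)) = -135*(-1)*(-26)/(4*5) = -135*13/10 = -351/2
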